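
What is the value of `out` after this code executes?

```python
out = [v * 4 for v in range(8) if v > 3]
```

Let's trace through this code step by step.

Initialize: out = [v * 4 for v in range(8) if v > 3]

After execution: out = [16, 20, 24, 28]
[16, 20, 24, 28]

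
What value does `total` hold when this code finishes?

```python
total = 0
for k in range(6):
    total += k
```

Let's trace through this code step by step.

Initialize: total = 0
Entering loop: for k in range(6):

After execution: total = 15
15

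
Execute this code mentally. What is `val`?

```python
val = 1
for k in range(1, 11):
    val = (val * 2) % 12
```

Let's trace through this code step by step.

Initialize: val = 1
Entering loop: for k in range(1, 11):

After execution: val = 4
4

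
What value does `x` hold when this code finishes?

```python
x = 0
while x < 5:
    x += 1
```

Let's trace through this code step by step.

Initialize: x = 0
Entering loop: while x < 5:

After execution: x = 5
5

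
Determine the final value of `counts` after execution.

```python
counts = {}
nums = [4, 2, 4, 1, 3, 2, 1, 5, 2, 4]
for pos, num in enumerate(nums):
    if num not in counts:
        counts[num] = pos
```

Let's trace through this code step by step.

Initialize: counts = {}
Initialize: nums = [4, 2, 4, 1, 3, 2, 1, 5, 2, 4]
Entering loop: for pos, num in enumerate(nums):

After execution: counts = {4: 0, 2: 1, 1: 3, 3: 4, 5: 7}
{4: 0, 2: 1, 1: 3, 3: 4, 5: 7}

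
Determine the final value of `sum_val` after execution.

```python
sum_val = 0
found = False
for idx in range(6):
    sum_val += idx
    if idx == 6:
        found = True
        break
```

Let's trace through this code step by step.

Initialize: sum_val = 0
Initialize: found = False
Entering loop: for idx in range(6):

After execution: sum_val = 15
15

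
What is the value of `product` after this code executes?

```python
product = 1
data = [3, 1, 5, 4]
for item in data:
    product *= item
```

Let's trace through this code step by step.

Initialize: product = 1
Initialize: data = [3, 1, 5, 4]
Entering loop: for item in data:

After execution: product = 60
60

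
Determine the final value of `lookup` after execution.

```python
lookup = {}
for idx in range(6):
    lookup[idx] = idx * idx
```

Let's trace through this code step by step.

Initialize: lookup = {}
Entering loop: for idx in range(6):

After execution: lookup = {0: 0, 1: 1, 2: 4, 3: 9, 4: 16, 5: 25}
{0: 0, 1: 1, 2: 4, 3: 9, 4: 16, 5: 25}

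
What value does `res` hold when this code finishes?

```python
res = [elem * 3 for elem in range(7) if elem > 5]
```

Let's trace through this code step by step.

Initialize: res = [elem * 3 for elem in range(7) if elem > 5]

After execution: res = [18]
[18]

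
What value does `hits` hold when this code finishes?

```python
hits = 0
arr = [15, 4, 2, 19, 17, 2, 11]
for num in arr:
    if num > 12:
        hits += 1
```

Let's trace through this code step by step.

Initialize: hits = 0
Initialize: arr = [15, 4, 2, 19, 17, 2, 11]
Entering loop: for num in arr:

After execution: hits = 3
3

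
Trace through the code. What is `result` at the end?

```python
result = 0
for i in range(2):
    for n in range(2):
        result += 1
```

Let's trace through this code step by step.

Initialize: result = 0
Entering loop: for i in range(2):

After execution: result = 4
4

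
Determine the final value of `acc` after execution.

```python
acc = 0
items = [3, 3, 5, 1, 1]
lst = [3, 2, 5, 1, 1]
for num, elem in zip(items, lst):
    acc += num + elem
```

Let's trace through this code step by step.

Initialize: acc = 0
Initialize: items = [3, 3, 5, 1, 1]
Initialize: lst = [3, 2, 5, 1, 1]
Entering loop: for num, elem in zip(items, lst):

After execution: acc = 25
25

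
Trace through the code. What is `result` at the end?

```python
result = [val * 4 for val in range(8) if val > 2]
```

Let's trace through this code step by step.

Initialize: result = [val * 4 for val in range(8) if val > 2]

After execution: result = [12, 16, 20, 24, 28]
[12, 16, 20, 24, 28]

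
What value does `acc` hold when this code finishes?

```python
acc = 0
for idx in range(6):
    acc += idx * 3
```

Let's trace through this code step by step.

Initialize: acc = 0
Entering loop: for idx in range(6):

After execution: acc = 45
45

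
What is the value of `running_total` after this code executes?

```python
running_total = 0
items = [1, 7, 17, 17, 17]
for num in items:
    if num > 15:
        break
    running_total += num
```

Let's trace through this code step by step.

Initialize: running_total = 0
Initialize: items = [1, 7, 17, 17, 17]
Entering loop: for num in items:

After execution: running_total = 8
8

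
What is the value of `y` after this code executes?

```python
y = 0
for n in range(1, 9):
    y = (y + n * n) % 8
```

Let's trace through this code step by step.

Initialize: y = 0
Entering loop: for n in range(1, 9):

After execution: y = 4
4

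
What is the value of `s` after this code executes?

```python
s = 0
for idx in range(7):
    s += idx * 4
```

Let's trace through this code step by step.

Initialize: s = 0
Entering loop: for idx in range(7):

After execution: s = 84
84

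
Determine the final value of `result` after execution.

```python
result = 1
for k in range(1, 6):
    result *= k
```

Let's trace through this code step by step.

Initialize: result = 1
Entering loop: for k in range(1, 6):

After execution: result = 120
120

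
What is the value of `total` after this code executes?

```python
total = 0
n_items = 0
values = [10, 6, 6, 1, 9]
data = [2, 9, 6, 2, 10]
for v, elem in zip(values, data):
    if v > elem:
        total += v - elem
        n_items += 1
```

Let's trace through this code step by step.

Initialize: total = 0
Initialize: n_items = 0
Initialize: values = [10, 6, 6, 1, 9]
Initialize: data = [2, 9, 6, 2, 10]
Entering loop: for v, elem in zip(values, data):

After execution: total = 8
8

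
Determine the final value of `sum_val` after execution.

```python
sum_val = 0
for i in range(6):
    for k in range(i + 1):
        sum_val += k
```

Let's trace through this code step by step.

Initialize: sum_val = 0
Entering loop: for i in range(6):

After execution: sum_val = 35
35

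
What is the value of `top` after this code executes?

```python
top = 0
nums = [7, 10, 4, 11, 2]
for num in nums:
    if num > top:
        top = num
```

Let's trace through this code step by step.

Initialize: top = 0
Initialize: nums = [7, 10, 4, 11, 2]
Entering loop: for num in nums:

After execution: top = 11
11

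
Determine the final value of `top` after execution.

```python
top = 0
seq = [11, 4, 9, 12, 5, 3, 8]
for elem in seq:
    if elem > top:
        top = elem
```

Let's trace through this code step by step.

Initialize: top = 0
Initialize: seq = [11, 4, 9, 12, 5, 3, 8]
Entering loop: for elem in seq:

After execution: top = 12
12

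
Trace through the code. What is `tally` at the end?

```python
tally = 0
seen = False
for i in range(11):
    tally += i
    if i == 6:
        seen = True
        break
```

Let's trace through this code step by step.

Initialize: tally = 0
Initialize: seen = False
Entering loop: for i in range(11):

After execution: tally = 21
21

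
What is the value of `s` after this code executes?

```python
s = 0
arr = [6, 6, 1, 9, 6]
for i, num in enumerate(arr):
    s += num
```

Let's trace through this code step by step.

Initialize: s = 0
Initialize: arr = [6, 6, 1, 9, 6]
Entering loop: for i, num in enumerate(arr):

After execution: s = 28
28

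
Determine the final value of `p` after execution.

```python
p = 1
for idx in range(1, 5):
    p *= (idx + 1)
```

Let's trace through this code step by step.

Initialize: p = 1
Entering loop: for idx in range(1, 5):

After execution: p = 120
120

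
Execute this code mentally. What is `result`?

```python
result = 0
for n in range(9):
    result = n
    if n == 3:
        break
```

Let's trace through this code step by step.

Initialize: result = 0
Entering loop: for n in range(9):

After execution: result = 3
3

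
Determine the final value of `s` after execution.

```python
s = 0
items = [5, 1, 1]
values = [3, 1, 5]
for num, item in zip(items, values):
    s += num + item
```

Let's trace through this code step by step.

Initialize: s = 0
Initialize: items = [5, 1, 1]
Initialize: values = [3, 1, 5]
Entering loop: for num, item in zip(items, values):

After execution: s = 16
16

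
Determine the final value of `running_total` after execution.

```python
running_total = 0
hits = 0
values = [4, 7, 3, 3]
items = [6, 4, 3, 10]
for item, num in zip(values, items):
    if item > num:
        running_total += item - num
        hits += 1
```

Let's trace through this code step by step.

Initialize: running_total = 0
Initialize: hits = 0
Initialize: values = [4, 7, 3, 3]
Initialize: items = [6, 4, 3, 10]
Entering loop: for item, num in zip(values, items):

After execution: running_total = 3
3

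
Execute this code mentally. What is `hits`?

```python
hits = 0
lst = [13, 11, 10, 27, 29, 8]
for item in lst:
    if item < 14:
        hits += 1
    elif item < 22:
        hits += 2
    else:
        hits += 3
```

Let's trace through this code step by step.

Initialize: hits = 0
Initialize: lst = [13, 11, 10, 27, 29, 8]
Entering loop: for item in lst:

After execution: hits = 10
10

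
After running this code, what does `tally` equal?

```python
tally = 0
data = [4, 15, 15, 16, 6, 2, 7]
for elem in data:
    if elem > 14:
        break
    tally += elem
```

Let's trace through this code step by step.

Initialize: tally = 0
Initialize: data = [4, 15, 15, 16, 6, 2, 7]
Entering loop: for elem in data:

After execution: tally = 4
4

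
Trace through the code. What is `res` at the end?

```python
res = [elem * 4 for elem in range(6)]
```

Let's trace through this code step by step.

Initialize: res = [elem * 4 for elem in range(6)]

After execution: res = [0, 4, 8, 12, 16, 20]
[0, 4, 8, 12, 16, 20]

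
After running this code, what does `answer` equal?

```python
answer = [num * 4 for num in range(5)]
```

Let's trace through this code step by step.

Initialize: answer = [num * 4 for num in range(5)]

After execution: answer = [0, 4, 8, 12, 16]
[0, 4, 8, 12, 16]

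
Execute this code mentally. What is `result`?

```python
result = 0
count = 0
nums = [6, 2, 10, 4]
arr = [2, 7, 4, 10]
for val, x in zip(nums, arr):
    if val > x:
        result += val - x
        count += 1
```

Let's trace through this code step by step.

Initialize: result = 0
Initialize: count = 0
Initialize: nums = [6, 2, 10, 4]
Initialize: arr = [2, 7, 4, 10]
Entering loop: for val, x in zip(nums, arr):

After execution: result = 10
10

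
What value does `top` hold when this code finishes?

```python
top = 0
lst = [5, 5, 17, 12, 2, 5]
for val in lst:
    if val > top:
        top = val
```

Let's trace through this code step by step.

Initialize: top = 0
Initialize: lst = [5, 5, 17, 12, 2, 5]
Entering loop: for val in lst:

After execution: top = 17
17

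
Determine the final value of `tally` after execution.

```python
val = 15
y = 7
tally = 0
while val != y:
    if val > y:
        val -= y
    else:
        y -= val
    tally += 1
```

Let's trace through this code step by step.

Initialize: val = 15
Initialize: y = 7
Initialize: tally = 0
Entering loop: while val != y:

After execution: tally = 8
8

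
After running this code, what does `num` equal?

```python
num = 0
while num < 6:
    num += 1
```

Let's trace through this code step by step.

Initialize: num = 0
Entering loop: while num < 6:

After execution: num = 6
6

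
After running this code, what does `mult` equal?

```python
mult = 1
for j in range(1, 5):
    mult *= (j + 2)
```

Let's trace through this code step by step.

Initialize: mult = 1
Entering loop: for j in range(1, 5):

After execution: mult = 360
360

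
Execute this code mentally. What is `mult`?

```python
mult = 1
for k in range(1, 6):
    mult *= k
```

Let's trace through this code step by step.

Initialize: mult = 1
Entering loop: for k in range(1, 6):

After execution: mult = 120
120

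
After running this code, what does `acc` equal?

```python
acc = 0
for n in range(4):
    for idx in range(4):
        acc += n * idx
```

Let's trace through this code step by step.

Initialize: acc = 0
Entering loop: for n in range(4):

After execution: acc = 36
36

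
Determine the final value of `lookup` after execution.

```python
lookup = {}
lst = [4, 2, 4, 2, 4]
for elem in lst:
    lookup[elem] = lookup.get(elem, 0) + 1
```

Let's trace through this code step by step.

Initialize: lookup = {}
Initialize: lst = [4, 2, 4, 2, 4]
Entering loop: for elem in lst:

After execution: lookup = {4: 3, 2: 2}
{4: 3, 2: 2}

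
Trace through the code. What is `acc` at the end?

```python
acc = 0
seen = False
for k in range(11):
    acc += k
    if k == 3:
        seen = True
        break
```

Let's trace through this code step by step.

Initialize: acc = 0
Initialize: seen = False
Entering loop: for k in range(11):

After execution: acc = 6
6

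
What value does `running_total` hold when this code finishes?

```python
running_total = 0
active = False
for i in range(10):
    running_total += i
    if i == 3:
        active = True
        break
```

Let's trace through this code step by step.

Initialize: running_total = 0
Initialize: active = False
Entering loop: for i in range(10):

After execution: running_total = 6
6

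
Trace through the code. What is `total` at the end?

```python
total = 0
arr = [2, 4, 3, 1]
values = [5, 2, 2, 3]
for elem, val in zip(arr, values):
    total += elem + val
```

Let's trace through this code step by step.

Initialize: total = 0
Initialize: arr = [2, 4, 3, 1]
Initialize: values = [5, 2, 2, 3]
Entering loop: for elem, val in zip(arr, values):

After execution: total = 22
22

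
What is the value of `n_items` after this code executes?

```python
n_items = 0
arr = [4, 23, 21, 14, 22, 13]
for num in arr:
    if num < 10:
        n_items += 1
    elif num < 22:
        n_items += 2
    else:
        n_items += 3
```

Let's trace through this code step by step.

Initialize: n_items = 0
Initialize: arr = [4, 23, 21, 14, 22, 13]
Entering loop: for num in arr:

After execution: n_items = 13
13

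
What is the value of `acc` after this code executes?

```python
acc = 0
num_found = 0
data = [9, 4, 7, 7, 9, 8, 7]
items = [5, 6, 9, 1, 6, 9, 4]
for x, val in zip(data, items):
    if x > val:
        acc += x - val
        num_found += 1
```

Let's trace through this code step by step.

Initialize: acc = 0
Initialize: num_found = 0
Initialize: data = [9, 4, 7, 7, 9, 8, 7]
Initialize: items = [5, 6, 9, 1, 6, 9, 4]
Entering loop: for x, val in zip(data, items):

After execution: acc = 16
16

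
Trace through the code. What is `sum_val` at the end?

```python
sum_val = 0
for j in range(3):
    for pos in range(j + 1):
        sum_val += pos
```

Let's trace through this code step by step.

Initialize: sum_val = 0
Entering loop: for j in range(3):

After execution: sum_val = 4
4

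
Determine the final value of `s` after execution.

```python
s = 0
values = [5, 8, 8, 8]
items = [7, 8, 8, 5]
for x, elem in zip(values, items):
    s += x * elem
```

Let's trace through this code step by step.

Initialize: s = 0
Initialize: values = [5, 8, 8, 8]
Initialize: items = [7, 8, 8, 5]
Entering loop: for x, elem in zip(values, items):

After execution: s = 203
203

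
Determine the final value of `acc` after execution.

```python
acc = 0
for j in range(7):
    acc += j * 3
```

Let's trace through this code step by step.

Initialize: acc = 0
Entering loop: for j in range(7):

After execution: acc = 63
63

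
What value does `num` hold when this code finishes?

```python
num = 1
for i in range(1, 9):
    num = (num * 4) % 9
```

Let's trace through this code step by step.

Initialize: num = 1
Entering loop: for i in range(1, 9):

After execution: num = 7
7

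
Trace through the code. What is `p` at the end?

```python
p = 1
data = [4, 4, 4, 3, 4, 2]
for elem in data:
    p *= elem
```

Let's trace through this code step by step.

Initialize: p = 1
Initialize: data = [4, 4, 4, 3, 4, 2]
Entering loop: for elem in data:

After execution: p = 1536
1536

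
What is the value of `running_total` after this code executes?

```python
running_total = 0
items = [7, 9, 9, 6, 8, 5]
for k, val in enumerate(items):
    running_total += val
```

Let's trace through this code step by step.

Initialize: running_total = 0
Initialize: items = [7, 9, 9, 6, 8, 5]
Entering loop: for k, val in enumerate(items):

After execution: running_total = 44
44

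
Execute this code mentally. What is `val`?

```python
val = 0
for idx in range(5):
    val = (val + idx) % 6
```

Let's trace through this code step by step.

Initialize: val = 0
Entering loop: for idx in range(5):

After execution: val = 4
4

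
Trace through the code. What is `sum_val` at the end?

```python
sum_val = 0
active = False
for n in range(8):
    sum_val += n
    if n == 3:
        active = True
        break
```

Let's trace through this code step by step.

Initialize: sum_val = 0
Initialize: active = False
Entering loop: for n in range(8):

After execution: sum_val = 6
6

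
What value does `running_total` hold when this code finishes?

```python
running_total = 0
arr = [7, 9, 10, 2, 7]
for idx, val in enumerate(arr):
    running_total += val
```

Let's trace through this code step by step.

Initialize: running_total = 0
Initialize: arr = [7, 9, 10, 2, 7]
Entering loop: for idx, val in enumerate(arr):

After execution: running_total = 35
35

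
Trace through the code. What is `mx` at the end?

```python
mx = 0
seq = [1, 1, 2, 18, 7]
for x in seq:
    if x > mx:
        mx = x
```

Let's trace through this code step by step.

Initialize: mx = 0
Initialize: seq = [1, 1, 2, 18, 7]
Entering loop: for x in seq:

After execution: mx = 18
18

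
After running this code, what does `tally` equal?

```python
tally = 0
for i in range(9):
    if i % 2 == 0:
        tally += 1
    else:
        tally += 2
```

Let's trace through this code step by step.

Initialize: tally = 0
Entering loop: for i in range(9):

After execution: tally = 13
13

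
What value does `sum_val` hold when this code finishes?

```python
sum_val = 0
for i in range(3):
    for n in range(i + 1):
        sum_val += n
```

Let's trace through this code step by step.

Initialize: sum_val = 0
Entering loop: for i in range(3):

After execution: sum_val = 4
4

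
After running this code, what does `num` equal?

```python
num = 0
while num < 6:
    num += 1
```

Let's trace through this code step by step.

Initialize: num = 0
Entering loop: while num < 6:

After execution: num = 6
6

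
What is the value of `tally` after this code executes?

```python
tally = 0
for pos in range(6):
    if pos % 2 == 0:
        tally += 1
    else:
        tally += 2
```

Let's trace through this code step by step.

Initialize: tally = 0
Entering loop: for pos in range(6):

After execution: tally = 9
9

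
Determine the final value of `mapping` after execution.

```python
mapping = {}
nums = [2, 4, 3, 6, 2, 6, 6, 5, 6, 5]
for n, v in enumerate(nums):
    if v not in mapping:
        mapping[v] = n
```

Let's trace through this code step by step.

Initialize: mapping = {}
Initialize: nums = [2, 4, 3, 6, 2, 6, 6, 5, 6, 5]
Entering loop: for n, v in enumerate(nums):

After execution: mapping = {2: 0, 4: 1, 3: 2, 6: 3, 5: 7}
{2: 0, 4: 1, 3: 2, 6: 3, 5: 7}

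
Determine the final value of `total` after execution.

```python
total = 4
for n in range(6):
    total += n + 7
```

Let's trace through this code step by step.

Initialize: total = 4
Entering loop: for n in range(6):

After execution: total = 61
61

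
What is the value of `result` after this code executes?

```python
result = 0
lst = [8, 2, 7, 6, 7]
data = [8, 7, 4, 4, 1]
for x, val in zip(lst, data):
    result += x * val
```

Let's trace through this code step by step.

Initialize: result = 0
Initialize: lst = [8, 2, 7, 6, 7]
Initialize: data = [8, 7, 4, 4, 1]
Entering loop: for x, val in zip(lst, data):

After execution: result = 137
137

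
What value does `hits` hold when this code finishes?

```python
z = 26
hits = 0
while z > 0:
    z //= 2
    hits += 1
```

Let's trace through this code step by step.

Initialize: z = 26
Initialize: hits = 0
Entering loop: while z > 0:

After execution: hits = 5
5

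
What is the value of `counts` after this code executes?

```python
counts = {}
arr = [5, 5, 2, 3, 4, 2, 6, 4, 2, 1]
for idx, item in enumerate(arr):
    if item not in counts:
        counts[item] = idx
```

Let's trace through this code step by step.

Initialize: counts = {}
Initialize: arr = [5, 5, 2, 3, 4, 2, 6, 4, 2, 1]
Entering loop: for idx, item in enumerate(arr):

After execution: counts = {5: 0, 2: 2, 3: 3, 4: 4, 6: 6, 1: 9}
{5: 0, 2: 2, 3: 3, 4: 4, 6: 6, 1: 9}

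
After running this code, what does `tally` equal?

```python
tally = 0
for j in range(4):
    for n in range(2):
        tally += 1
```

Let's trace through this code step by step.

Initialize: tally = 0
Entering loop: for j in range(4):

After execution: tally = 8
8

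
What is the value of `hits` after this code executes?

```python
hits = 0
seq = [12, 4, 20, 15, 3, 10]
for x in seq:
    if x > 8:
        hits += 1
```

Let's trace through this code step by step.

Initialize: hits = 0
Initialize: seq = [12, 4, 20, 15, 3, 10]
Entering loop: for x in seq:

After execution: hits = 4
4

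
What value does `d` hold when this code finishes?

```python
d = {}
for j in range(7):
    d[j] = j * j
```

Let's trace through this code step by step.

Initialize: d = {}
Entering loop: for j in range(7):

After execution: d = {0: 0, 1: 1, 2: 4, 3: 9, 4: 16, 5: 25, 6: 36}
{0: 0, 1: 1, 2: 4, 3: 9, 4: 16, 5: 25, 6: 36}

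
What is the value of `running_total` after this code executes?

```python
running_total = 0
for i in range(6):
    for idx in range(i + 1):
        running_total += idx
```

Let's trace through this code step by step.

Initialize: running_total = 0
Entering loop: for i in range(6):

After execution: running_total = 35
35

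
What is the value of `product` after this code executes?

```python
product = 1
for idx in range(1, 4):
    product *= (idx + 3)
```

Let's trace through this code step by step.

Initialize: product = 1
Entering loop: for idx in range(1, 4):

After execution: product = 120
120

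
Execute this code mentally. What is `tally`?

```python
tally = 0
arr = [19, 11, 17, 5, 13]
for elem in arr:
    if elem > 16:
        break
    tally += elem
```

Let's trace through this code step by step.

Initialize: tally = 0
Initialize: arr = [19, 11, 17, 5, 13]
Entering loop: for elem in arr:

After execution: tally = 0
0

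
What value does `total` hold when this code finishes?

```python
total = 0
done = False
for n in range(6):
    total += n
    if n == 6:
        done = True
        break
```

Let's trace through this code step by step.

Initialize: total = 0
Initialize: done = False
Entering loop: for n in range(6):

After execution: total = 15
15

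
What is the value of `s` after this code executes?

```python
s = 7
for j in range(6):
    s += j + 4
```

Let's trace through this code step by step.

Initialize: s = 7
Entering loop: for j in range(6):

After execution: s = 46
46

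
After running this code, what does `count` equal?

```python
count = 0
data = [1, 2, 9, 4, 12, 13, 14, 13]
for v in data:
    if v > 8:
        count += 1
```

Let's trace through this code step by step.

Initialize: count = 0
Initialize: data = [1, 2, 9, 4, 12, 13, 14, 13]
Entering loop: for v in data:

After execution: count = 5
5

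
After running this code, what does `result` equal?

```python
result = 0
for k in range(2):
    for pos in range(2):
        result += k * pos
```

Let's trace through this code step by step.

Initialize: result = 0
Entering loop: for k in range(2):

After execution: result = 1
1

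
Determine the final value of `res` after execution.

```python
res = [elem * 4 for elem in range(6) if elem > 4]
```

Let's trace through this code step by step.

Initialize: res = [elem * 4 for elem in range(6) if elem > 4]

After execution: res = [20]
[20]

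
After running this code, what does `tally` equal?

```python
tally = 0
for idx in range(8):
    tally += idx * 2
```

Let's trace through this code step by step.

Initialize: tally = 0
Entering loop: for idx in range(8):

After execution: tally = 56
56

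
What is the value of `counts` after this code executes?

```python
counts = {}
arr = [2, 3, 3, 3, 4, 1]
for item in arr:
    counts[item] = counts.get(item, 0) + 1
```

Let's trace through this code step by step.

Initialize: counts = {}
Initialize: arr = [2, 3, 3, 3, 4, 1]
Entering loop: for item in arr:

After execution: counts = {2: 1, 3: 3, 4: 1, 1: 1}
{2: 1, 3: 3, 4: 1, 1: 1}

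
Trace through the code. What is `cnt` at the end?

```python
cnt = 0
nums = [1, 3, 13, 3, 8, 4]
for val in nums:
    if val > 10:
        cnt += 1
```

Let's trace through this code step by step.

Initialize: cnt = 0
Initialize: nums = [1, 3, 13, 3, 8, 4]
Entering loop: for val in nums:

After execution: cnt = 1
1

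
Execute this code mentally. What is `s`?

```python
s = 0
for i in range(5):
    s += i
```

Let's trace through this code step by step.

Initialize: s = 0
Entering loop: for i in range(5):

After execution: s = 10
10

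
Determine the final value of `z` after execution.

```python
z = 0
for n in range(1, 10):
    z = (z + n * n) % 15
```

Let's trace through this code step by step.

Initialize: z = 0
Entering loop: for n in range(1, 10):

After execution: z = 0
0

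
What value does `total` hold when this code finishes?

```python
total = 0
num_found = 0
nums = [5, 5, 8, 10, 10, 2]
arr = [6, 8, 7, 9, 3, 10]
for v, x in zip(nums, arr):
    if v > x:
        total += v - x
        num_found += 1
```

Let's trace through this code step by step.

Initialize: total = 0
Initialize: num_found = 0
Initialize: nums = [5, 5, 8, 10, 10, 2]
Initialize: arr = [6, 8, 7, 9, 3, 10]
Entering loop: for v, x in zip(nums, arr):

After execution: total = 9
9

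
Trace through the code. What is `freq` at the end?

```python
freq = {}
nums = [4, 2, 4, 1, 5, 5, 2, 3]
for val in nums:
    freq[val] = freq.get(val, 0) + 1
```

Let's trace through this code step by step.

Initialize: freq = {}
Initialize: nums = [4, 2, 4, 1, 5, 5, 2, 3]
Entering loop: for val in nums:

After execution: freq = {4: 2, 2: 2, 1: 1, 5: 2, 3: 1}
{4: 2, 2: 2, 1: 1, 5: 2, 3: 1}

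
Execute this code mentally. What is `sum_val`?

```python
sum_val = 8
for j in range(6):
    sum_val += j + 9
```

Let's trace through this code step by step.

Initialize: sum_val = 8
Entering loop: for j in range(6):

After execution: sum_val = 77
77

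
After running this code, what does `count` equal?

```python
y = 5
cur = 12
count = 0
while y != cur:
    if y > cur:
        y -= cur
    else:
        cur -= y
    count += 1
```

Let's trace through this code step by step.

Initialize: y = 5
Initialize: cur = 12
Initialize: count = 0
Entering loop: while y != cur:

After execution: count = 5
5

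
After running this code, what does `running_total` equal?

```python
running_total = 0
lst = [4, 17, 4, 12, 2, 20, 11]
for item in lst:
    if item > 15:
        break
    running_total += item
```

Let's trace through this code step by step.

Initialize: running_total = 0
Initialize: lst = [4, 17, 4, 12, 2, 20, 11]
Entering loop: for item in lst:

After execution: running_total = 4
4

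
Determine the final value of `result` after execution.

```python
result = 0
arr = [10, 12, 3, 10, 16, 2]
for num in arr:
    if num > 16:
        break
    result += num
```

Let's trace through this code step by step.

Initialize: result = 0
Initialize: arr = [10, 12, 3, 10, 16, 2]
Entering loop: for num in arr:

After execution: result = 53
53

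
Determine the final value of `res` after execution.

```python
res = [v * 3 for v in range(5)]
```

Let's trace through this code step by step.

Initialize: res = [v * 3 for v in range(5)]

After execution: res = [0, 3, 6, 9, 12]
[0, 3, 6, 9, 12]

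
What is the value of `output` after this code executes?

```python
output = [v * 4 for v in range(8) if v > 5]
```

Let's trace through this code step by step.

Initialize: output = [v * 4 for v in range(8) if v > 5]

After execution: output = [24, 28]
[24, 28]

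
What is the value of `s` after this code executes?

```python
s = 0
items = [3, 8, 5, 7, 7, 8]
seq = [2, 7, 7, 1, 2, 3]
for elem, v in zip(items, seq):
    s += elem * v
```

Let's trace through this code step by step.

Initialize: s = 0
Initialize: items = [3, 8, 5, 7, 7, 8]
Initialize: seq = [2, 7, 7, 1, 2, 3]
Entering loop: for elem, v in zip(items, seq):

After execution: s = 142
142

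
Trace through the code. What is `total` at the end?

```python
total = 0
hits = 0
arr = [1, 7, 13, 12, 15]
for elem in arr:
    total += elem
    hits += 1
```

Let's trace through this code step by step.

Initialize: total = 0
Initialize: hits = 0
Initialize: arr = [1, 7, 13, 12, 15]
Entering loop: for elem in arr:

After execution: total = 48
48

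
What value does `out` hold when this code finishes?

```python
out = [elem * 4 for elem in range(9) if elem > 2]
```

Let's trace through this code step by step.

Initialize: out = [elem * 4 for elem in range(9) if elem > 2]

After execution: out = [12, 16, 20, 24, 28, 32]
[12, 16, 20, 24, 28, 32]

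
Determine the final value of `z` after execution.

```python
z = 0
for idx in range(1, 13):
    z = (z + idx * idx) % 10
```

Let's trace through this code step by step.

Initialize: z = 0
Entering loop: for idx in range(1, 13):

After execution: z = 0
0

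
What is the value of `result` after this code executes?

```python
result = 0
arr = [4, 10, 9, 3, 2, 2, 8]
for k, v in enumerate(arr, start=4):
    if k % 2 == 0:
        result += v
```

Let's trace through this code step by step.

Initialize: result = 0
Initialize: arr = [4, 10, 9, 3, 2, 2, 8]
Entering loop: for k, v in enumerate(arr, start=4):

After execution: result = 23
23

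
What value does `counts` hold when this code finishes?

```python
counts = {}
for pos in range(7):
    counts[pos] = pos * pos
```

Let's trace through this code step by step.

Initialize: counts = {}
Entering loop: for pos in range(7):

After execution: counts = {0: 0, 1: 1, 2: 4, 3: 9, 4: 16, 5: 25, 6: 36}
{0: 0, 1: 1, 2: 4, 3: 9, 4: 16, 5: 25, 6: 36}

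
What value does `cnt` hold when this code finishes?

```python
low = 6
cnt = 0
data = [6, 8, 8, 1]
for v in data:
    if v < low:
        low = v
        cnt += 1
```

Let's trace through this code step by step.

Initialize: low = 6
Initialize: cnt = 0
Initialize: data = [6, 8, 8, 1]
Entering loop: for v in data:

After execution: cnt = 1
1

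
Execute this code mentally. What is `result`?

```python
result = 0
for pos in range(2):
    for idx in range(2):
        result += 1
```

Let's trace through this code step by step.

Initialize: result = 0
Entering loop: for pos in range(2):

After execution: result = 4
4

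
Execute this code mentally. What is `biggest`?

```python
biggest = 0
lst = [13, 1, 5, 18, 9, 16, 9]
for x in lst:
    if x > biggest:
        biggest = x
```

Let's trace through this code step by step.

Initialize: biggest = 0
Initialize: lst = [13, 1, 5, 18, 9, 16, 9]
Entering loop: for x in lst:

After execution: biggest = 18
18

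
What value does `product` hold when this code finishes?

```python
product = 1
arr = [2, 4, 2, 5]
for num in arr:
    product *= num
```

Let's trace through this code step by step.

Initialize: product = 1
Initialize: arr = [2, 4, 2, 5]
Entering loop: for num in arr:

After execution: product = 80
80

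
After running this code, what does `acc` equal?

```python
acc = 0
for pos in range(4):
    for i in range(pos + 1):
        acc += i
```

Let's trace through this code step by step.

Initialize: acc = 0
Entering loop: for pos in range(4):

After execution: acc = 10
10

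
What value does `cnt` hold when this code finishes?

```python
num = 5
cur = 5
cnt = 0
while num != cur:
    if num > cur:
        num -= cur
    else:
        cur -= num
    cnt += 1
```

Let's trace through this code step by step.

Initialize: num = 5
Initialize: cur = 5
Initialize: cnt = 0
Entering loop: while num != cur:

After execution: cnt = 0
0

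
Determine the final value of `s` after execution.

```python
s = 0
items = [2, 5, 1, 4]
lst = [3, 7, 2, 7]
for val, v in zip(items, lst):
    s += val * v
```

Let's trace through this code step by step.

Initialize: s = 0
Initialize: items = [2, 5, 1, 4]
Initialize: lst = [3, 7, 2, 7]
Entering loop: for val, v in zip(items, lst):

After execution: s = 71
71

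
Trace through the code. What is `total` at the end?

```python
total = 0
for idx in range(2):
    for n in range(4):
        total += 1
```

Let's trace through this code step by step.

Initialize: total = 0
Entering loop: for idx in range(2):

After execution: total = 8
8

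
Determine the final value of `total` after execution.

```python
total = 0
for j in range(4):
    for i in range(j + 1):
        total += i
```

Let's trace through this code step by step.

Initialize: total = 0
Entering loop: for j in range(4):

After execution: total = 10
10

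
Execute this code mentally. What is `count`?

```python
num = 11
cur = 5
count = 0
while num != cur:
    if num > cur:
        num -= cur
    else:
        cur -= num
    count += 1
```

Let's trace through this code step by step.

Initialize: num = 11
Initialize: cur = 5
Initialize: count = 0
Entering loop: while num != cur:

After execution: count = 6
6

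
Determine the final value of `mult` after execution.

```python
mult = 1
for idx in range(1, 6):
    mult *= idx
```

Let's trace through this code step by step.

Initialize: mult = 1
Entering loop: for idx in range(1, 6):

After execution: mult = 120
120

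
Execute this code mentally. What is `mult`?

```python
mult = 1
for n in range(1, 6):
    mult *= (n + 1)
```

Let's trace through this code step by step.

Initialize: mult = 1
Entering loop: for n in range(1, 6):

After execution: mult = 720
720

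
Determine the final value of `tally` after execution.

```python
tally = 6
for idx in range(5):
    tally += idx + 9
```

Let's trace through this code step by step.

Initialize: tally = 6
Entering loop: for idx in range(5):

After execution: tally = 61
61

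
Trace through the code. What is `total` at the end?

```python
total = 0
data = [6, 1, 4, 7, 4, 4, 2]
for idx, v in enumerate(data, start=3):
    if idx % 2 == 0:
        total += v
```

Let's trace through this code step by step.

Initialize: total = 0
Initialize: data = [6, 1, 4, 7, 4, 4, 2]
Entering loop: for idx, v in enumerate(data, start=3):

After execution: total = 12
12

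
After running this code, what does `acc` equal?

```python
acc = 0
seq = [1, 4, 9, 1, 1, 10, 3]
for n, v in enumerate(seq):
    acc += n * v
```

Let's trace through this code step by step.

Initialize: acc = 0
Initialize: seq = [1, 4, 9, 1, 1, 10, 3]
Entering loop: for n, v in enumerate(seq):

After execution: acc = 97
97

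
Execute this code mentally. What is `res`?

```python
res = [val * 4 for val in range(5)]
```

Let's trace through this code step by step.

Initialize: res = [val * 4 for val in range(5)]

After execution: res = [0, 4, 8, 12, 16]
[0, 4, 8, 12, 16]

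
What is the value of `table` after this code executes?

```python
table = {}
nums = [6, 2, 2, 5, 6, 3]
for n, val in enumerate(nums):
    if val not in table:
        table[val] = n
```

Let's trace through this code step by step.

Initialize: table = {}
Initialize: nums = [6, 2, 2, 5, 6, 3]
Entering loop: for n, val in enumerate(nums):

After execution: table = {6: 0, 2: 1, 5: 3, 3: 5}
{6: 0, 2: 1, 5: 3, 3: 5}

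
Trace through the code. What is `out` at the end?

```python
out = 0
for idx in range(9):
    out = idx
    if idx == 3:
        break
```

Let's trace through this code step by step.

Initialize: out = 0
Entering loop: for idx in range(9):

After execution: out = 3
3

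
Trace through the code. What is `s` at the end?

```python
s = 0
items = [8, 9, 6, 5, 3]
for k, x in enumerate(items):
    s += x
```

Let's trace through this code step by step.

Initialize: s = 0
Initialize: items = [8, 9, 6, 5, 3]
Entering loop: for k, x in enumerate(items):

After execution: s = 31
31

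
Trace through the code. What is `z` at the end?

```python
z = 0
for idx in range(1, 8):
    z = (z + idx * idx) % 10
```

Let's trace through this code step by step.

Initialize: z = 0
Entering loop: for idx in range(1, 8):

After execution: z = 0
0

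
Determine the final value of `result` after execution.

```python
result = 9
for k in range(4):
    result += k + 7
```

Let's trace through this code step by step.

Initialize: result = 9
Entering loop: for k in range(4):

After execution: result = 43
43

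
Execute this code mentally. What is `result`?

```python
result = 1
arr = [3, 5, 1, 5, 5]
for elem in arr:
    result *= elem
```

Let's trace through this code step by step.

Initialize: result = 1
Initialize: arr = [3, 5, 1, 5, 5]
Entering loop: for elem in arr:

After execution: result = 375
375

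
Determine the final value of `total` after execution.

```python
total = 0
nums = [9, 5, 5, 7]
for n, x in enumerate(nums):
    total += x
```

Let's trace through this code step by step.

Initialize: total = 0
Initialize: nums = [9, 5, 5, 7]
Entering loop: for n, x in enumerate(nums):

After execution: total = 26
26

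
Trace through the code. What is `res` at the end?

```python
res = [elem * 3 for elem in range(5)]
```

Let's trace through this code step by step.

Initialize: res = [elem * 3 for elem in range(5)]

After execution: res = [0, 3, 6, 9, 12]
[0, 3, 6, 9, 12]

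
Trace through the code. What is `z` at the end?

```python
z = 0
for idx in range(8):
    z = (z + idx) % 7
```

Let's trace through this code step by step.

Initialize: z = 0
Entering loop: for idx in range(8):

After execution: z = 0
0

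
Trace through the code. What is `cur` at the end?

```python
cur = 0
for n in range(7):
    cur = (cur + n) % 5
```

Let's trace through this code step by step.

Initialize: cur = 0
Entering loop: for n in range(7):

After execution: cur = 1
1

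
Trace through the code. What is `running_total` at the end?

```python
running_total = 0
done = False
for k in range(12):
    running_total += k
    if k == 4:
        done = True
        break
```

Let's trace through this code step by step.

Initialize: running_total = 0
Initialize: done = False
Entering loop: for k in range(12):

After execution: running_total = 10
10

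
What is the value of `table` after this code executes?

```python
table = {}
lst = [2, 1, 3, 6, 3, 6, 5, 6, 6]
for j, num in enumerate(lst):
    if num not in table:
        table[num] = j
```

Let's trace through this code step by step.

Initialize: table = {}
Initialize: lst = [2, 1, 3, 6, 3, 6, 5, 6, 6]
Entering loop: for j, num in enumerate(lst):

After execution: table = {2: 0, 1: 1, 3: 2, 6: 3, 5: 6}
{2: 0, 1: 1, 3: 2, 6: 3, 5: 6}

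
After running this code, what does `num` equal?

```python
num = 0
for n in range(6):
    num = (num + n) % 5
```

Let's trace through this code step by step.

Initialize: num = 0
Entering loop: for n in range(6):

After execution: num = 0
0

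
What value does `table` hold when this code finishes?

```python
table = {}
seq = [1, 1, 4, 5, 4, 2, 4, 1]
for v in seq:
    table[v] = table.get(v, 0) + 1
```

Let's trace through this code step by step.

Initialize: table = {}
Initialize: seq = [1, 1, 4, 5, 4, 2, 4, 1]
Entering loop: for v in seq:

After execution: table = {1: 3, 4: 3, 5: 1, 2: 1}
{1: 3, 4: 3, 5: 1, 2: 1}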